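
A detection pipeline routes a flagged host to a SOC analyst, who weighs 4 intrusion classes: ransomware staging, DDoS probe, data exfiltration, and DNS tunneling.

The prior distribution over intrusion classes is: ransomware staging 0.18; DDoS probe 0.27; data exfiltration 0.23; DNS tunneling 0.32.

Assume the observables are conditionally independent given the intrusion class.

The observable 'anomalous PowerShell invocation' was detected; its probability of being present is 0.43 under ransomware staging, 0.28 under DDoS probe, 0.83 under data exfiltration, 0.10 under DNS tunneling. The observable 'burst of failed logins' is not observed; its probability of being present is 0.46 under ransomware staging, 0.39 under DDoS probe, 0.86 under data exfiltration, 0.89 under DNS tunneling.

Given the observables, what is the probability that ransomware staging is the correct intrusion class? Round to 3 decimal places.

0.354

Multiply each prior by the joint likelihood of the observable pattern (using 1 − P(present | H) for each absent observable):
  ransomware staging: 0.18 × 0.43 × (1 − 0.46) = 0.041796
  DDoS probe: 0.27 × 0.28 × (1 − 0.39) = 0.046116
  data exfiltration: 0.23 × 0.83 × (1 − 0.86) = 0.026726
  DNS tunneling: 0.32 × 0.10 × (1 − 0.89) = 0.00352
Normalizing constant Z = 0.041796 + 0.046116 + 0.026726 + 0.00352 = 0.11816.
P(ransomware staging | evidence) = 0.041796 / 0.11816 ≈ 0.354.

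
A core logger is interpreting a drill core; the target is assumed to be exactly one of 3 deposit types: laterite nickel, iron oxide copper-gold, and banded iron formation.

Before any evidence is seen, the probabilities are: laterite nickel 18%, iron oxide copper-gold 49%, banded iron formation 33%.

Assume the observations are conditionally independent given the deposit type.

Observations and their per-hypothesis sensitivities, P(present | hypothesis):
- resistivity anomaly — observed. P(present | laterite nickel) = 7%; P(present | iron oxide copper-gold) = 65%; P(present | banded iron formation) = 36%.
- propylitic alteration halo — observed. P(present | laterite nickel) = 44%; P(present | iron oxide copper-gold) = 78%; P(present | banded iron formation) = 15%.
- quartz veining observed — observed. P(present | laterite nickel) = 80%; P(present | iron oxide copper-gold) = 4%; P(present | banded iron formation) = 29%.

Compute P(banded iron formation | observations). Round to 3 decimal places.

0.264

By Bayes' rule with conditional independence, the unnormalized weight for each hypothesis is prior × ∏ likelihoods:
  laterite nickel: 0.18 × 0.07 × 0.44 × 0.80 = 0.0044352
  iron oxide copper-gold: 0.49 × 0.65 × 0.78 × 0.04 = 0.0099372
  banded iron formation: 0.33 × 0.36 × 0.15 × 0.29 = 0.0051678
Marginal likelihood of the evidence = 0.01954.
P(banded iron formation | evidence) = 0.0051678 / 0.01954 ≈ 0.264.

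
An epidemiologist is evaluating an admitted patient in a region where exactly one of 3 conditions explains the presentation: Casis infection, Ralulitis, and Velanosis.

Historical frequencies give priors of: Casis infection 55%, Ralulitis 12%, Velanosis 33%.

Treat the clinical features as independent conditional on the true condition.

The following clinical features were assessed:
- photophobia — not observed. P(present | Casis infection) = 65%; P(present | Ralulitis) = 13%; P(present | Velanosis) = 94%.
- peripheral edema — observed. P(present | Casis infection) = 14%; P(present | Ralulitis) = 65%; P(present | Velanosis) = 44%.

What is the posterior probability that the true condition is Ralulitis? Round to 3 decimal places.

For each hypothesis, the unnormalized posterior weight is prior × product of the clinical feature likelihoods (using 1 − P(present | H) for each absent clinical feature):
  Casis infection: 0.55 × (1 − 0.65) × 0.14 = 0.02695
  Ralulitis: 0.12 × (1 − 0.13) × 0.65 = 0.06786
  Velanosis: 0.33 × (1 − 0.94) × 0.44 = 0.008712
The unnormalized weights sum to 0.10352.
P(Ralulitis | evidence) = 0.06786 / 0.10352 ≈ 0.656.

0.656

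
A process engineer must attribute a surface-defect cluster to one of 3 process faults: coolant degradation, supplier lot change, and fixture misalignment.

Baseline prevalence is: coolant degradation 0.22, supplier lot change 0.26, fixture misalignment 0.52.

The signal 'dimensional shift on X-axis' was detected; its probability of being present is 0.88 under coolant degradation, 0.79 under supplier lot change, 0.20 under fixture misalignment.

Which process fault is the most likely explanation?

supplier lot change

For each hypothesis, the unnormalized posterior weight is prior × likelihood:
  coolant degradation: 0.22 × 0.88 = 0.1936
  supplier lot change: 0.26 × 0.79 = 0.2054
  fixture misalignment: 0.52 × 0.20 = 0.104
Marginal likelihood of the evidence = 0.503.
P(coolant degradation | evidence) ≈ 0.1936 / 0.503 ≈ 0.385
P(supplier lot change | evidence) ≈ 0.2054 / 0.503 ≈ 0.408
P(fixture misalignment | evidence) ≈ 0.104 / 0.503 ≈ 0.207
The largest is 0.408, so supplier lot change is most probable.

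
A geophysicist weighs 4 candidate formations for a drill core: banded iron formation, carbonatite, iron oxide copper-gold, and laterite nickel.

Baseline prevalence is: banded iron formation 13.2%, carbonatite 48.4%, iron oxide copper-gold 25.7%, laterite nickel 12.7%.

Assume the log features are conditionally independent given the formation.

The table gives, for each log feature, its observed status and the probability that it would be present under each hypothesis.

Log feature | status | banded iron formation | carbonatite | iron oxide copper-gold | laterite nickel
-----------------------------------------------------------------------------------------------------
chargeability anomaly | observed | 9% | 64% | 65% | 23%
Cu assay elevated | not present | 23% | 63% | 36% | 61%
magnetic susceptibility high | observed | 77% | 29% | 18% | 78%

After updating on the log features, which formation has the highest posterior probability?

carbonatite

For each hypothesis, the unnormalized posterior weight is prior × product of the log feature likelihoods (using 1 − P(present | H) for each absent log feature):
  banded iron formation: 0.132 × 0.09 × (1 − 0.23) × 0.77 = 0.0070437
  carbonatite: 0.484 × 0.64 × (1 − 0.63) × 0.29 = 0.033237
  iron oxide copper-gold: 0.257 × 0.65 × (1 − 0.36) × 0.18 = 0.019244
  laterite nickel: 0.127 × 0.23 × (1 − 0.61) × 0.78 = 0.0088857
The unnormalized weights sum to 0.068411.
P(banded iron formation | evidence) ≈ 0.0070437 / 0.068411 ≈ 0.103
P(carbonatite | evidence) ≈ 0.033237 / 0.068411 ≈ 0.486
P(iron oxide copper-gold | evidence) ≈ 0.019244 / 0.068411 ≈ 0.281
P(laterite nickel | evidence) ≈ 0.0088857 / 0.068411 ≈ 0.130
The largest is 0.486, so carbonatite is most probable.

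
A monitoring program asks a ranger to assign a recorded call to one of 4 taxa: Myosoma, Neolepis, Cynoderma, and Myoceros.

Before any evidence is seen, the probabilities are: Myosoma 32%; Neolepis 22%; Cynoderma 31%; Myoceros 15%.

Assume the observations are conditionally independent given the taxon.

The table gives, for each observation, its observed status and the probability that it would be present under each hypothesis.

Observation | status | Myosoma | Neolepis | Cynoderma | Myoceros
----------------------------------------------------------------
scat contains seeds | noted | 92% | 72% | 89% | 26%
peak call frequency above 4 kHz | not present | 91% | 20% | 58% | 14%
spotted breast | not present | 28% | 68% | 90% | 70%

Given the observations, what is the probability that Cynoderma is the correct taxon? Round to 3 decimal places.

By Bayes' rule with conditional independence, the unnormalized weight for each hypothesis is prior × ∏ likelihoods (using 1 − P(present | H) for each absent observation):
  Myosoma: 0.32 × 0.92 × (1 − 0.91) × (1 − 0.28) = 0.019077
  Neolepis: 0.22 × 0.72 × (1 − 0.20) × (1 − 0.68) = 0.04055
  Cynoderma: 0.31 × 0.89 × (1 − 0.58) × (1 − 0.90) = 0.011588
  Myoceros: 0.15 × 0.26 × (1 − 0.14) × (1 − 0.70) = 0.010062
The unnormalized weights sum to 0.081277.
P(Cynoderma | evidence) = 0.011588 / 0.081277 ≈ 0.143.

0.143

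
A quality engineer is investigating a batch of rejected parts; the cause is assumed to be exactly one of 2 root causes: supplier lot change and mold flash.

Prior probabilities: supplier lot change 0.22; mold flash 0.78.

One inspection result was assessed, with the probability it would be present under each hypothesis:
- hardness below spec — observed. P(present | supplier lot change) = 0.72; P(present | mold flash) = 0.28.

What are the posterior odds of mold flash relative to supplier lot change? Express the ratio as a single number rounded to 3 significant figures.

Posterior odds equal prior odds times the likelihood ratio; only the two competing hypotheses matter.
  mold flash: 0.78 × 0.28 = 0.2184
  supplier lot change: 0.22 × 0.72 = 0.1584
Odds(mold flash : supplier lot change) = 0.2184 / 0.1584 ≈ 1.38.

1.38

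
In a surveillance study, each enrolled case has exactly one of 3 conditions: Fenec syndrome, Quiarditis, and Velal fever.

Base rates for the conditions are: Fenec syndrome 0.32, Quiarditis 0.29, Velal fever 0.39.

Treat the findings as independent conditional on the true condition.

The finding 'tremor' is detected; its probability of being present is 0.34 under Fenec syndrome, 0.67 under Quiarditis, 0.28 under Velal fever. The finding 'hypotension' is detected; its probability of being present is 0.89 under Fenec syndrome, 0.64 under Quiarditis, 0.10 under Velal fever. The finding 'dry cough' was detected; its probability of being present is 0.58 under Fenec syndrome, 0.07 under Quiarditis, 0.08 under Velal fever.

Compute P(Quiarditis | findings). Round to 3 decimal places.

0.132

By Bayes' rule with conditional independence, the unnormalized weight for each hypothesis is prior × ∏ likelihoods:
  Fenec syndrome: 0.32 × 0.34 × 0.89 × 0.58 = 0.056163
  Quiarditis: 0.29 × 0.67 × 0.64 × 0.07 = 0.0087046
  Velal fever: 0.39 × 0.28 × 0.10 × 0.08 = 0.0008736
Normalizing constant Z = 0.056163 + 0.0087046 + 0.0008736 = 0.065741.
P(Quiarditis | evidence) = 0.0087046 / 0.065741 ≈ 0.132.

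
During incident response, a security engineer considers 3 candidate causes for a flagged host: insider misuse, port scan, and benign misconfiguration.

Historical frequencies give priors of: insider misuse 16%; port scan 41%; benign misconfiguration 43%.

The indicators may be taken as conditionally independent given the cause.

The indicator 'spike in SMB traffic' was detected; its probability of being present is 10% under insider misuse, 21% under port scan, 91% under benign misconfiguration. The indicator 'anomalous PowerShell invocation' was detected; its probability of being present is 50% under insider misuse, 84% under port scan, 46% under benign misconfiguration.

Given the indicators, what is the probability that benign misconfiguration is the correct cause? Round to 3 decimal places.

Multiply each prior by the joint likelihood of the indicator pattern:
  insider misuse: 0.16 × 0.10 × 0.50 = 0.008
  port scan: 0.41 × 0.21 × 0.84 = 0.072324
  benign misconfiguration: 0.43 × 0.91 × 0.46 = 0.18
Normalizing constant Z = 0.008 + 0.072324 + 0.18 = 0.26032.
P(benign misconfiguration | evidence) = 0.18 / 0.26032 ≈ 0.691.

0.691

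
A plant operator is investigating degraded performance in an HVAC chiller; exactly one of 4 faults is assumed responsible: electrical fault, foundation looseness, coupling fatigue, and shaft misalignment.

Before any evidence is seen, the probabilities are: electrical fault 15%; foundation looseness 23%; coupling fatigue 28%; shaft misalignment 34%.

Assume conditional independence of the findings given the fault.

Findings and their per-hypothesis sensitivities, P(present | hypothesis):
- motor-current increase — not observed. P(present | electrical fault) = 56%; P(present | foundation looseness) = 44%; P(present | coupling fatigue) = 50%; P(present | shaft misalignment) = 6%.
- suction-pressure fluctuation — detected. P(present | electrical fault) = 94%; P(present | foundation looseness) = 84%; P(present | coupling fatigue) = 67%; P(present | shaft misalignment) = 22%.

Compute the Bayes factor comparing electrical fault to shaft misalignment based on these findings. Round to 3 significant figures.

Joint likelihood of the evidence pattern under each hypothesis (using 1 − P(present | H) for each absent finding):
  electrical fault: (1 − 0.56) × 0.94 = 0.4136
  shaft misalignment: (1 − 0.06) × 0.22 = 0.2068
Bayes factor = 0.4136 / 0.2068 ≈ 2.00

2.00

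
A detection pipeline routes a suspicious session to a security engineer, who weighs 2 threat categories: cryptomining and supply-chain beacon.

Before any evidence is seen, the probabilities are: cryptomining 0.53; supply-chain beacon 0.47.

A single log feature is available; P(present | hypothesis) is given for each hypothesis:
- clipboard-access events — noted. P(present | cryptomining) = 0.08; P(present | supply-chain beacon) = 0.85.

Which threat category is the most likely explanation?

By Bayes' rule, the unnormalized weight for each hypothesis is prior × likelihood:
  cryptomining: 0.53 × 0.08 = 0.0424
  supply-chain beacon: 0.47 × 0.85 = 0.3995
The unnormalized weights sum to 0.4419.
P(cryptomining | evidence) ≈ 0.0424 / 0.4419 ≈ 0.096
P(supply-chain beacon | evidence) ≈ 0.3995 / 0.4419 ≈ 0.904
The largest is 0.904, so supply-chain beacon is most probable.

supply-chain beacon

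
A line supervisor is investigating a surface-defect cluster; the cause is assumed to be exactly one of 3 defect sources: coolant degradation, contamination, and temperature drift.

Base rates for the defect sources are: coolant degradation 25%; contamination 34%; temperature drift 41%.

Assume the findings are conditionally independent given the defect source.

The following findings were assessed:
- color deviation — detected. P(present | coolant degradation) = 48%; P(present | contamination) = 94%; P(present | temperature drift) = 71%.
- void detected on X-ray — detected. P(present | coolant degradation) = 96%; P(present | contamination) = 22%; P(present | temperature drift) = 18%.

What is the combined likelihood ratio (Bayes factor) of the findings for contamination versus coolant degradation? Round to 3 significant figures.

0.449

The Bayes factor is the ratio of the joint likelihoods of the evidence pattern under the two hypotheses.
  contamination: 0.94 × 0.22 = 0.2068
  coolant degradation: 0.48 × 0.96 = 0.4608
Bayes factor = 0.2068 / 0.4608 ≈ 0.449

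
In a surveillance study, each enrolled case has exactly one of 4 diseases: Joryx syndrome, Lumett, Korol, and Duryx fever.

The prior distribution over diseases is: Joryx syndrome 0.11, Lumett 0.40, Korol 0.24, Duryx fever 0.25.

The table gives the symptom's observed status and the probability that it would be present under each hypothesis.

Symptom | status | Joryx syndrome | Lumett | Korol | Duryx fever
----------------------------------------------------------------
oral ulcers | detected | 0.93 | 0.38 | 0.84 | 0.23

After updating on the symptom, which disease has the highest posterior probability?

By Bayes' rule, the unnormalized weight for each hypothesis is prior × likelihood:
  Joryx syndrome: 0.11 × 0.93 = 0.1023
  Lumett: 0.40 × 0.38 = 0.152
  Korol: 0.24 × 0.84 = 0.2016
  Duryx fever: 0.25 × 0.23 = 0.0575
Marginal likelihood of the evidence = 0.5134.
P(Joryx syndrome | evidence) ≈ 0.1023 / 0.5134 ≈ 0.199
P(Lumett | evidence) ≈ 0.152 / 0.5134 ≈ 0.296
P(Korol | evidence) ≈ 0.2016 / 0.5134 ≈ 0.393
P(Duryx fever | evidence) ≈ 0.0575 / 0.5134 ≈ 0.112
The largest is 0.393, so Korol is most probable.

Korol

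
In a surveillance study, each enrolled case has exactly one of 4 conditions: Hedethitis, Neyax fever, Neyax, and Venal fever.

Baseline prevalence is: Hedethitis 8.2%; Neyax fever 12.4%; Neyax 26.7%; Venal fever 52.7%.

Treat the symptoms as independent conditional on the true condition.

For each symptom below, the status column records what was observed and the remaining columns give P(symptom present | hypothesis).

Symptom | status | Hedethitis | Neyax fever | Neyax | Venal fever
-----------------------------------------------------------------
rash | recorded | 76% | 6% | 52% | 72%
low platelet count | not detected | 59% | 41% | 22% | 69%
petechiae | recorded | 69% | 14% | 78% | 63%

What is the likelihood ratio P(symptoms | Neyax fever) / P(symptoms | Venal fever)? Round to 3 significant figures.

Take the product of per-symptom likelihoods under each hypothesis (using 1 − P(present | H) for each absent symptom), then divide.
  Neyax fever: 0.06 × (1 − 0.41) × 0.14 = 0.004956
  Venal fever: 0.72 × (1 − 0.69) × 0.63 = 0.14062
Bayes factor = 0.004956 / 0.14062 ≈ 0.0352

0.0352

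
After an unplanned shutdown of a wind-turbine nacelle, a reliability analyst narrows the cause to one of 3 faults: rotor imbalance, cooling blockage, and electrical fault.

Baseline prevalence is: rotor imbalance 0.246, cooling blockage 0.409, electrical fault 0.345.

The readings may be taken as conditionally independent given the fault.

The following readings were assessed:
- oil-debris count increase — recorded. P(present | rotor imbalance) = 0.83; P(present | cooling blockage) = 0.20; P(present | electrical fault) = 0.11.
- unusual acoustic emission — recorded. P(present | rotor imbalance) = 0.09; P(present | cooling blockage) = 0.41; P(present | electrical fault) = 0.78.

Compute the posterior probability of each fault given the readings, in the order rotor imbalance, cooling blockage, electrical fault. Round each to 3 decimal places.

0.225, 0.411, 0.363

For each hypothesis, the unnormalized posterior weight is prior × product of the reading likelihoods:
  rotor imbalance: 0.246 × 0.83 × 0.09 = 0.018376
  cooling blockage: 0.409 × 0.20 × 0.41 = 0.033538
  electrical fault: 0.345 × 0.11 × 0.78 = 0.029601
Marginal likelihood of the evidence = 0.081515.
P(rotor imbalance | evidence) = 0.018376 / 0.081515 ≈ 0.225
P(cooling blockage | evidence) = 0.033538 / 0.081515 ≈ 0.411
P(electrical fault | evidence) = 0.029601 / 0.081515 ≈ 0.363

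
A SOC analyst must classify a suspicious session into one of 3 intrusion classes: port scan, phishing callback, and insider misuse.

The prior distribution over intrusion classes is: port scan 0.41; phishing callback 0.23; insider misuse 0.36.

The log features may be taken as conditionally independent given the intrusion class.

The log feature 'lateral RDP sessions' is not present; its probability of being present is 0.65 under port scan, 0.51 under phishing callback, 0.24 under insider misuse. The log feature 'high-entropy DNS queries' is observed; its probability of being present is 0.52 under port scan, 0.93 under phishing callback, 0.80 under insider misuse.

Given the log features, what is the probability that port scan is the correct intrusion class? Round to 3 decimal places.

By Bayes' rule with conditional independence, the unnormalized weight for each hypothesis is prior × ∏ likelihoods (using 1 − P(present | H) for each absent log feature):
  port scan: 0.41 × (1 − 0.65) × 0.52 = 0.07462
  phishing callback: 0.23 × (1 − 0.51) × 0.93 = 0.10481
  insider misuse: 0.36 × (1 − 0.24) × 0.80 = 0.21888
Marginal likelihood of the evidence = 0.39831.
P(port scan | evidence) = 0.07462 / 0.39831 ≈ 0.187.

0.187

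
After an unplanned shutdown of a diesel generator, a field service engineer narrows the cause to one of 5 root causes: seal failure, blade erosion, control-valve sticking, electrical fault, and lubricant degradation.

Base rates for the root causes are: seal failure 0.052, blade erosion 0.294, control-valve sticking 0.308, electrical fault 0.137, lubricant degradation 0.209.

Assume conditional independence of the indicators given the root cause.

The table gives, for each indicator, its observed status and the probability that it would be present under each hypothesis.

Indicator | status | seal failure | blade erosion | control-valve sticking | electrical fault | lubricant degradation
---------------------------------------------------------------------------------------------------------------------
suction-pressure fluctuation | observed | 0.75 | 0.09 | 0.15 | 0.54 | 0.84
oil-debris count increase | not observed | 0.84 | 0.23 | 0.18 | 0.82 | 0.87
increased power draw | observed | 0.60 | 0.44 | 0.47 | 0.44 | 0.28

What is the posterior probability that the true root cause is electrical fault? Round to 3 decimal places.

0.137

By Bayes' rule with conditional independence, the unnormalized weight for each hypothesis is prior × ∏ likelihoods (using 1 − P(present | H) for each absent indicator):
  seal failure: 0.052 × 0.75 × (1 − 0.84) × 0.60 = 0.003744
  blade erosion: 0.294 × 0.09 × (1 − 0.23) × 0.44 = 0.0089646
  control-valve sticking: 0.308 × 0.15 × (1 − 0.18) × 0.47 = 0.017805
  electrical fault: 0.137 × 0.54 × (1 − 0.82) × 0.44 = 0.0058592
  lubricant degradation: 0.209 × 0.84 × (1 − 0.87) × 0.28 = 0.0063904
Marginal likelihood of the evidence = 0.042764.
P(electrical fault | evidence) = 0.0058592 / 0.042764 ≈ 0.137.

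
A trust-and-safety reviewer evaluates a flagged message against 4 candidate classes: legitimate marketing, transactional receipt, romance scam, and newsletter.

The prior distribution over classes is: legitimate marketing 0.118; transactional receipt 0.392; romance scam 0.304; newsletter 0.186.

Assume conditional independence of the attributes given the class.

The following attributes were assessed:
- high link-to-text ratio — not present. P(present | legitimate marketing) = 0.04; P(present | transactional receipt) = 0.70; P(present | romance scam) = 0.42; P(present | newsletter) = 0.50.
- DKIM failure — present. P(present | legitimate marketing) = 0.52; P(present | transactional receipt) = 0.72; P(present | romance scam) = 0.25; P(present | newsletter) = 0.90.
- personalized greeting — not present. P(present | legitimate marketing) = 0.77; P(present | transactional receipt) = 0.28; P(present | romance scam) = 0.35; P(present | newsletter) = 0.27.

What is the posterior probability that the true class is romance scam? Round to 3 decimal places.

0.174

Multiply each prior by the joint likelihood of the attribute pattern (using 1 − P(present | H) for each absent attribute):
  legitimate marketing: 0.118 × (1 − 0.04) × 0.52 × (1 − 0.77) = 0.013548
  transactional receipt: 0.392 × (1 − 0.70) × 0.72 × (1 − 0.28) = 0.060964
  romance scam: 0.304 × (1 − 0.42) × 0.25 × (1 − 0.35) = 0.028652
  newsletter: 0.186 × (1 − 0.50) × 0.90 × (1 − 0.27) = 0.061101
The unnormalized weights sum to 0.16427.
P(romance scam | evidence) = 0.028652 / 0.16427 ≈ 0.174.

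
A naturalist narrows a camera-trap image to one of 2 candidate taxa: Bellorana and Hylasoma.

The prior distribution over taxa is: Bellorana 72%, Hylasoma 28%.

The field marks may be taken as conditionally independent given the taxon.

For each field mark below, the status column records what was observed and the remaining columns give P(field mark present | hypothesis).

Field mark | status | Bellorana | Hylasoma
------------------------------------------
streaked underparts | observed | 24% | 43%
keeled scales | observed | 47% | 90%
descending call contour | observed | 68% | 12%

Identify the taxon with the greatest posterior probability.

By Bayes' rule with conditional independence, the unnormalized weight for each hypothesis is prior × ∏ likelihoods:
  Bellorana: 0.72 × 0.24 × 0.47 × 0.68 = 0.055227
  Hylasoma: 0.28 × 0.43 × 0.90 × 0.12 = 0.013003
Normalizing constant Z = 0.055227 + 0.013003 = 0.06823.
P(Bellorana | evidence) ≈ 0.055227 / 0.06823 ≈ 0.809
P(Hylasoma | evidence) ≈ 0.013003 / 0.06823 ≈ 0.191
The largest is 0.809, so Bellorana is most probable.

Bellorana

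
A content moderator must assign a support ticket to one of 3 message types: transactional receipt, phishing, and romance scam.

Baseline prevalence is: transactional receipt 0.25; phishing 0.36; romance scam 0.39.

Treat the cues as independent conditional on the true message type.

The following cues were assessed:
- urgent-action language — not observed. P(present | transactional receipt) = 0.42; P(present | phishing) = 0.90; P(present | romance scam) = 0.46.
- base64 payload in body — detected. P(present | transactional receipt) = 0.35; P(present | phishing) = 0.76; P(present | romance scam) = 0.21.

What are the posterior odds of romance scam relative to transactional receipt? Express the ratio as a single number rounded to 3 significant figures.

The normalizing constant cancels in an odds ratio, so compute prior × likelihood for the two hypotheses only (using 1 − P(present | H) for each absent cue):
  romance scam: 0.39 × (1 − 0.46) × 0.21 = 0.044226
  transactional receipt: 0.25 × (1 − 0.42) × 0.35 = 0.05075
Odds(romance scam : transactional receipt) = 0.044226 / 0.05075 ≈ 0.871.

0.871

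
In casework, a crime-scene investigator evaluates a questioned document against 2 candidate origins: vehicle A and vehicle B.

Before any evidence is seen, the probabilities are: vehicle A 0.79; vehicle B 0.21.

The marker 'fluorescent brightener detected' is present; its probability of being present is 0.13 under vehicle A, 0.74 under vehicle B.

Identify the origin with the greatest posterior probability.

By Bayes' rule, the unnormalized weight for each hypothesis is prior × likelihood:
  vehicle A: 0.79 × 0.13 = 0.1027
  vehicle B: 0.21 × 0.74 = 0.1554
Normalizing constant Z = 0.1027 + 0.1554 = 0.2581.
P(vehicle A | evidence) ≈ 0.1027 / 0.2581 ≈ 0.398
P(vehicle B | evidence) ≈ 0.1554 / 0.2581 ≈ 0.602
The largest is 0.602, so vehicle B is most probable.

vehicle B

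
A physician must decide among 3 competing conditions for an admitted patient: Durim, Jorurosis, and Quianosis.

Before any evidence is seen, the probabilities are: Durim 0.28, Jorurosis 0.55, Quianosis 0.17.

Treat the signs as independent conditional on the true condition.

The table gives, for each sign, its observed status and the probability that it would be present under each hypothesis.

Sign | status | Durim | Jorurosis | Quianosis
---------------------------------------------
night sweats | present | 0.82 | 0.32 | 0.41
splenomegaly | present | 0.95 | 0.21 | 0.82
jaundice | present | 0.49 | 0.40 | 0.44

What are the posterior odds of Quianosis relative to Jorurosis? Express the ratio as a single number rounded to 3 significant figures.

The normalizing constant cancels in an odds ratio, so compute prior × likelihood for the two hypotheses only:
  Quianosis: 0.17 × 0.41 × 0.82 × 0.44 = 0.025148
  Jorurosis: 0.55 × 0.32 × 0.21 × 0.40 = 0.014784
Posterior odds = 0.025148 / 0.014784 ≈ 1.70.

1.70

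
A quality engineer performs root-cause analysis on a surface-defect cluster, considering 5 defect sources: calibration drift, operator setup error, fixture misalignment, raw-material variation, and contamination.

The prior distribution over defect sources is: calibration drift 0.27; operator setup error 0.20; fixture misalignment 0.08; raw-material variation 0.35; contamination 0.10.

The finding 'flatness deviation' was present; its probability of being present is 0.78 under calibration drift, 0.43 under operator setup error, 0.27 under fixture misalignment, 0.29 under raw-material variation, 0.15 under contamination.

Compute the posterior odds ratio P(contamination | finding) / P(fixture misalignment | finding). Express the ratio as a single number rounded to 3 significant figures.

0.694

The normalizing constant cancels in an odds ratio, so compute prior × likelihood for the two hypotheses only:
  contamination: 0.10 × 0.15 = 0.015
  fixture misalignment: 0.08 × 0.27 = 0.0216
Odds(contamination : fixture misalignment) = 0.015 / 0.0216 ≈ 0.694.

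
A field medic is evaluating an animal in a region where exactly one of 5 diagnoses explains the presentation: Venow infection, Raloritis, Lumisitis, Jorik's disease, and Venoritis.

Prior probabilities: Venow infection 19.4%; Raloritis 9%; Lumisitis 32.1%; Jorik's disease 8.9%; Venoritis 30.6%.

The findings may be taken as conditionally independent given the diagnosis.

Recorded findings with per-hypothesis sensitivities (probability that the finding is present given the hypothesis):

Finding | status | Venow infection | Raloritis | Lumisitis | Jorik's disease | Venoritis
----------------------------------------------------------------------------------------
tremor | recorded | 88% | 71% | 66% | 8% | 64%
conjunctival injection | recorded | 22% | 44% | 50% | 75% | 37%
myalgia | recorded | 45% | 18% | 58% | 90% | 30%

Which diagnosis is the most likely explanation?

Multiply each prior by the joint likelihood of the evidence pattern:
  Venow infection: 0.194 × 0.88 × 0.22 × 0.45 = 0.016901
  Raloritis: 0.090 × 0.71 × 0.44 × 0.18 = 0.0050609
  Lumisitis: 0.321 × 0.66 × 0.50 × 0.58 = 0.061439
  Jorik's disease: 0.089 × 0.08 × 0.75 × 0.90 = 0.004806
  Venoritis: 0.306 × 0.64 × 0.37 × 0.30 = 0.021738
Normalizing constant Z = 0.016901 + 0.0050609 + 0.061439 + 0.004806 + 0.021738 = 0.10995.
P(Venow infection | evidence) ≈ 0.016901 / 0.10995 ≈ 0.154
P(Raloritis | evidence) ≈ 0.0050609 / 0.10995 ≈ 0.046
P(Lumisitis | evidence) ≈ 0.061439 / 0.10995 ≈ 0.559
P(Jorik's disease | evidence) ≈ 0.004806 / 0.10995 ≈ 0.044
P(Venoritis | evidence) ≈ 0.021738 / 0.10995 ≈ 0.198
The largest is 0.559, so Lumisitis is most probable.

Lumisitis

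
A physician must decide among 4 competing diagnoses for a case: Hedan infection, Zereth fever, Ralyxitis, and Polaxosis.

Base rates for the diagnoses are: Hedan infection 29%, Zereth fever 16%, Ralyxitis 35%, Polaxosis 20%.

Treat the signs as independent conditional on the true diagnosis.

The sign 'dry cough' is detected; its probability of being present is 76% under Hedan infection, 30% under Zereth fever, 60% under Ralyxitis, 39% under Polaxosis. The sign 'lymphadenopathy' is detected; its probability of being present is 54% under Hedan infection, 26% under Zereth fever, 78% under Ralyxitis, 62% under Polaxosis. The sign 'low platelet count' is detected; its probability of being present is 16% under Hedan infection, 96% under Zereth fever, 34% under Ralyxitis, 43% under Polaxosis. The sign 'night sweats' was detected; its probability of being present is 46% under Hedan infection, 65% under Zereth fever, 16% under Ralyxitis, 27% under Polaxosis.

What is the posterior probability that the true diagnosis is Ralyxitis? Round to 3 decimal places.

Multiply each prior by the joint likelihood of the sign pattern:
  Hedan infection: 0.29 × 0.76 × 0.54 × 0.16 × 0.46 = 0.0087596
  Zereth fever: 0.16 × 0.30 × 0.26 × 0.96 × 0.65 = 0.0077875
  Ralyxitis: 0.35 × 0.60 × 0.78 × 0.34 × 0.16 = 0.0089107
  Polaxosis: 0.20 × 0.39 × 0.62 × 0.43 × 0.27 = 0.0056146
Marginal likelihood of the evidence = 0.031072.
P(Ralyxitis | evidence) = 0.0089107 / 0.031072 ≈ 0.287.

0.287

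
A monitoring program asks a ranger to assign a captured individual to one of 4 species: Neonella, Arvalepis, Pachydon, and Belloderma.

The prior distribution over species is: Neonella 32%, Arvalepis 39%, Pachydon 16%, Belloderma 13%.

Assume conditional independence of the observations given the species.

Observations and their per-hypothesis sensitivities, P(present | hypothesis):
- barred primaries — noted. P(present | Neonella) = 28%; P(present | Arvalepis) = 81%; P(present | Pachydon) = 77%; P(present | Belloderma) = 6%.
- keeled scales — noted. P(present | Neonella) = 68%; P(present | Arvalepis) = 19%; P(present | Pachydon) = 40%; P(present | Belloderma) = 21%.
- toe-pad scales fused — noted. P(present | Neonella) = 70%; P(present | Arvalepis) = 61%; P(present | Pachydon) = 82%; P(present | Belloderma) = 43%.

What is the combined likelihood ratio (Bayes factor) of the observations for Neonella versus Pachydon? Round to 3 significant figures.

0.528

The Bayes factor is the ratio of the joint likelihoods of the evidence pattern under the two hypotheses.
  Neonella: 0.28 × 0.68 × 0.70 = 0.13328
  Pachydon: 0.77 × 0.40 × 0.82 = 0.25256
Bayes factor = 0.13328 / 0.25256 ≈ 0.528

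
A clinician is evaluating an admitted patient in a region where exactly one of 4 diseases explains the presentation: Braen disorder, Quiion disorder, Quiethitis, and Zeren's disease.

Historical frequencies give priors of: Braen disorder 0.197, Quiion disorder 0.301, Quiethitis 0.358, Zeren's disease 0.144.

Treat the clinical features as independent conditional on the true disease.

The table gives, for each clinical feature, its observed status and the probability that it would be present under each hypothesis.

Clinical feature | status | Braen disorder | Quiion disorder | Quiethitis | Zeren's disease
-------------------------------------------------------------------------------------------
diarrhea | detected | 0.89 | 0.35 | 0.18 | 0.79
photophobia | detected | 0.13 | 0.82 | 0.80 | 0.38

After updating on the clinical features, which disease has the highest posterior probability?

By Bayes' rule with conditional independence, the unnormalized weight for each hypothesis is prior × ∏ likelihoods:
  Braen disorder: 0.197 × 0.89 × 0.13 = 0.022793
  Quiion disorder: 0.301 × 0.35 × 0.82 = 0.086387
  Quiethitis: 0.358 × 0.18 × 0.80 = 0.051552
  Zeren's disease: 0.144 × 0.79 × 0.38 = 0.043229
Normalizing constant Z = 0.022793 + 0.086387 + 0.051552 + 0.043229 = 0.20396.
P(Braen disorder | evidence) ≈ 0.022793 / 0.20396 ≈ 0.112
P(Quiion disorder | evidence) ≈ 0.086387 / 0.20396 ≈ 0.424
P(Quiethitis | evidence) ≈ 0.051552 / 0.20396 ≈ 0.253
P(Zeren's disease | evidence) ≈ 0.043229 / 0.20396 ≈ 0.212
The largest is 0.424, so Quiion disorder is most probable.

Quiion disorder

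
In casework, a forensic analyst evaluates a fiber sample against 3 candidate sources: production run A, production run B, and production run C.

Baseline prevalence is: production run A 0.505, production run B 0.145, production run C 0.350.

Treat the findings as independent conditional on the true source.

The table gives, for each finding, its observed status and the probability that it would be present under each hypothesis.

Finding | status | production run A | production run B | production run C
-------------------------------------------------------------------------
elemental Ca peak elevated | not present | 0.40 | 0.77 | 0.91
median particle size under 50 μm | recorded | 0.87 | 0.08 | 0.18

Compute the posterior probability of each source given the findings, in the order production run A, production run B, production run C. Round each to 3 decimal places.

0.969, 0.010, 0.021

Multiply each prior by the joint likelihood of the evidence pattern (using 1 − P(present | H) for each absent finding):
  production run A: 0.505 × (1 − 0.40) × 0.87 = 0.26361
  production run B: 0.145 × (1 − 0.77) × 0.08 = 0.002668
  production run C: 0.350 × (1 − 0.91) × 0.18 = 0.00567
Marginal likelihood of the evidence = 0.27195.
P(production run A | evidence) = 0.26361 / 0.27195 ≈ 0.969
P(production run B | evidence) = 0.002668 / 0.27195 ≈ 0.010
P(production run C | evidence) = 0.00567 / 0.27195 ≈ 0.021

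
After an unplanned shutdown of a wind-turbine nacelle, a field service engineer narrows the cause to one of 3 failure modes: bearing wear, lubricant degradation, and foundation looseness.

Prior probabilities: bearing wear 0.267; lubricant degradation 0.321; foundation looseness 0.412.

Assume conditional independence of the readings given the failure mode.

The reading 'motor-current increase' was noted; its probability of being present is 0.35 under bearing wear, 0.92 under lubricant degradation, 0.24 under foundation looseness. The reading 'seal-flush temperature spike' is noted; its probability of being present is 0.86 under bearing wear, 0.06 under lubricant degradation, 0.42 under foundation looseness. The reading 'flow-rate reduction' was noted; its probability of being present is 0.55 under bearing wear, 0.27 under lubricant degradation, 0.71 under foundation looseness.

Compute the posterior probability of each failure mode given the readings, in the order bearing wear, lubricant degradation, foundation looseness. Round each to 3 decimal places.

Multiply each prior by the joint likelihood of the reading pattern:
  bearing wear: 0.267 × 0.35 × 0.86 × 0.55 = 0.044202
  lubricant degradation: 0.321 × 0.92 × 0.06 × 0.27 = 0.0047842
  foundation looseness: 0.412 × 0.24 × 0.42 × 0.71 = 0.029486
The unnormalized weights sum to 0.078472.
P(bearing wear | evidence) = 0.044202 / 0.078472 ≈ 0.563
P(lubricant degradation | evidence) = 0.0047842 / 0.078472 ≈ 0.061
P(foundation looseness | evidence) = 0.029486 / 0.078472 ≈ 0.376

0.563, 0.061, 0.376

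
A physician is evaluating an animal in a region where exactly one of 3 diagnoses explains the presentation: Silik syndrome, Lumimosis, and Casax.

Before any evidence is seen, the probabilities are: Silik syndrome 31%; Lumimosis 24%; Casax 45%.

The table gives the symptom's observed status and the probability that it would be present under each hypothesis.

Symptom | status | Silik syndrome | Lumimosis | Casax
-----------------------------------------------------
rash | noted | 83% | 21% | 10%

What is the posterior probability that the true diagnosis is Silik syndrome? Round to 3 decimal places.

For each hypothesis, the unnormalized posterior weight is prior × likelihood:
  Silik syndrome: 0.31 × 0.83 = 0.2573
  Lumimosis: 0.24 × 0.21 = 0.0504
  Casax: 0.45 × 0.10 = 0.045
Normalizing constant Z = 0.2573 + 0.0504 + 0.045 = 0.3527.
P(Silik syndrome | evidence) = 0.2573 / 0.3527 ≈ 0.730.

0.730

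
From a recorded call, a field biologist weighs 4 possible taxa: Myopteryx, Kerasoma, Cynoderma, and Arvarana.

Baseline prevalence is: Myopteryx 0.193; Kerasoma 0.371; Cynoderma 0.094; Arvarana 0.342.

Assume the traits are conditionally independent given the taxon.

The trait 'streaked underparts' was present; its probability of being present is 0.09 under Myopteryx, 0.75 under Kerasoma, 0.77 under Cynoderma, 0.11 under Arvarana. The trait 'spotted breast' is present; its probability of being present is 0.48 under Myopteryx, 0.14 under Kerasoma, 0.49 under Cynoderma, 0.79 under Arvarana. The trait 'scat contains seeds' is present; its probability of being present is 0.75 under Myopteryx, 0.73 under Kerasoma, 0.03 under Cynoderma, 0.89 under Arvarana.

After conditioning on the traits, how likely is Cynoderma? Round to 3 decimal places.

0.017

Multiply each prior by the joint likelihood of the trait pattern:
  Myopteryx: 0.193 × 0.09 × 0.48 × 0.75 = 0.0062532
  Kerasoma: 0.371 × 0.75 × 0.14 × 0.73 = 0.028437
  Cynoderma: 0.094 × 0.77 × 0.49 × 0.03 = 0.001064
  Arvarana: 0.342 × 0.11 × 0.79 × 0.89 = 0.026451
Marginal likelihood of the evidence = 0.062205.
P(Cynoderma | evidence) = 0.001064 / 0.062205 ≈ 0.017.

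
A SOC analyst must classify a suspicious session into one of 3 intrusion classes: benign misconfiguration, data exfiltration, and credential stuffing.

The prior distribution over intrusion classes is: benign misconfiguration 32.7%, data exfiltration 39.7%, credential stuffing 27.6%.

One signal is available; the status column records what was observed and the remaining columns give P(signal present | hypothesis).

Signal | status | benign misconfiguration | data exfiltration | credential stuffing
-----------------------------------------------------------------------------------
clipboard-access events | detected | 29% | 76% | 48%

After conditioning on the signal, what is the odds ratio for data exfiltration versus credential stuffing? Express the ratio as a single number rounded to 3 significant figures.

The normalizing constant cancels in an odds ratio, so compute prior × likelihood for the two hypotheses only:
  data exfiltration: 0.397 × 0.76 = 0.30172
  credential stuffing: 0.276 × 0.48 = 0.13248
Odds(data exfiltration : credential stuffing) = 0.30172 / 0.13248 ≈ 2.28.

2.28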